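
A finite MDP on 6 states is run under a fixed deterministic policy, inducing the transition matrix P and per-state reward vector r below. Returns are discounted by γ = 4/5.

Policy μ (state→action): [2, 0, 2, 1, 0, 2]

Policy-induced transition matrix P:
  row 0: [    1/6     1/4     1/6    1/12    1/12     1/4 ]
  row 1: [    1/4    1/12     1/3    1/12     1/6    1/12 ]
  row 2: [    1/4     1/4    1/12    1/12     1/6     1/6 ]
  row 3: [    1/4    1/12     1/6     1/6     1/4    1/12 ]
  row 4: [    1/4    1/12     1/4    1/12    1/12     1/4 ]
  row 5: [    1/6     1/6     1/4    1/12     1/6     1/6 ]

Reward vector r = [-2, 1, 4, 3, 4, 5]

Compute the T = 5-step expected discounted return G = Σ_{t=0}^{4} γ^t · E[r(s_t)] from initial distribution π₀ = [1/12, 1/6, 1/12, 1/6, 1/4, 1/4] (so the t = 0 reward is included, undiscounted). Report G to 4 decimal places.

G = 8.5043

t=0: π = [0.0833, 0.1667, 0.0833, 0.1667, 0.2500, 0.2500], E[r] = 3.0833, γ^t·E[r] = 3.083333, running G = 3.083333
t=1: π = [0.2222, 0.1319, 0.2292, 0.0972, 0.1528, 0.1667], E[r] = 2.3403, γ^t·E[r] = 1.872222, running G = 4.955556
t=2: π = [0.2176, 0.1725, 0.1962, 0.0914, 0.1435, 0.1788], E[r] = 2.2645, γ^t·E[r] = 1.449259, running G = 6.404815
t=3: π = [0.2170, 0.1672, 0.2059, 0.0910, 0.1442, 0.1748], E[r] = 2.2804, γ^t·E[r] = 1.167580, running G = 7.572395
t=4: π = [0.2174, 0.1684, 0.2040, 0.0909, 0.1441, 0.1753], E[r] = 2.2751, γ^t·E[r] = 0.931868, running G = 8.504263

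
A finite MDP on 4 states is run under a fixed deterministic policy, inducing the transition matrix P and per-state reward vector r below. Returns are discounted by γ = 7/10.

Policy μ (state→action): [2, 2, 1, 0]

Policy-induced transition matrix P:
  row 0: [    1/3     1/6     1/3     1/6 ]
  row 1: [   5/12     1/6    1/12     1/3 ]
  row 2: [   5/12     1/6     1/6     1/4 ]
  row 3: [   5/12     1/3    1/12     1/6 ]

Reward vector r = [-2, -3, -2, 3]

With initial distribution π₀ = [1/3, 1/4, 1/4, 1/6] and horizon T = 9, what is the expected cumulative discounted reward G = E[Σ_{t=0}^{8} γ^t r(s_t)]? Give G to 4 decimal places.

t=0: π = [0.3333, 0.2500, 0.2500, 0.1667], E[r] = -1.4167, γ^t·E[r] = -1.416667, running G = -1.416667
t=1: π = [0.3889, 0.1944, 0.1875, 0.2292], E[r] = -1.0486, γ^t·E[r] = -0.734028, running G = -2.150694
t=2: π = [0.3843, 0.2049, 0.1962, 0.2147], E[r] = -1.1314, γ^t·E[r] = -0.554369, running G = -2.705064
t=3: π = [0.3846, 0.2024, 0.1957, 0.2172], E[r] = -1.1167, γ^t·E[r] = -0.383013, running G = -3.088077
t=4: π = [0.3846, 0.2029, 0.1958, 0.2167], E[r] = -1.1193, γ^t·E[r] = -0.268734, running G = -3.356811
t=5: π = [0.3846, 0.2028, 0.1958, 0.2168], E[r] = -1.1188, γ^t·E[r] = -0.188040, running G = -3.544850
t=6: π = [0.3846, 0.2028, 0.1958, 0.2168], E[r] = -1.1189, γ^t·E[r] = -0.131636, running G = -3.676487
t=7: π = [0.3846, 0.2028, 0.1958, 0.2168], E[r] = -1.1189, γ^t·E[r] = -0.092145, running G = -3.768631
t=8: π = [0.3846, 0.2028, 0.1958, 0.2168], E[r] = -1.1189, γ^t·E[r] = -0.064501, running G = -3.833133

G = -3.8331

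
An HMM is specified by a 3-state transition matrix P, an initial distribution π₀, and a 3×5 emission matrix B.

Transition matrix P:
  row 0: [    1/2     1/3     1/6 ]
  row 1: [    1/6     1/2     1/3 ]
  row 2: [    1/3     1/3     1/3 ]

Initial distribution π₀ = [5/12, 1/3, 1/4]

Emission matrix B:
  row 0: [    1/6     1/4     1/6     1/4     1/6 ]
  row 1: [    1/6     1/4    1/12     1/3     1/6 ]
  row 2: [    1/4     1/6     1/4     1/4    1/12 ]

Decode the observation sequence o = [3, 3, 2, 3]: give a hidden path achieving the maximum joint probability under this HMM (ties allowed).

path = [1, 1, 2, 1]

t=0: δ = [1.042e-01, 1.111e-01, 6.250e-02]  (obs o_0=3)
t=1: δ = [1.302e-02, 1.852e-02, 9.259e-03]  ψ = [0, 1, 1]  (obs o_1=3)
t=2: δ = [1.085e-03, 7.716e-04, 1.543e-03]  ψ = [0, 1, 1]  (obs o_2=2)
t=3: δ = [1.356e-04, 1.715e-04, 1.286e-04]  ψ = [0, 2, 2]  (obs o_3=3)
backtrack: best end state = 1; path = [1, 1, 2, 1]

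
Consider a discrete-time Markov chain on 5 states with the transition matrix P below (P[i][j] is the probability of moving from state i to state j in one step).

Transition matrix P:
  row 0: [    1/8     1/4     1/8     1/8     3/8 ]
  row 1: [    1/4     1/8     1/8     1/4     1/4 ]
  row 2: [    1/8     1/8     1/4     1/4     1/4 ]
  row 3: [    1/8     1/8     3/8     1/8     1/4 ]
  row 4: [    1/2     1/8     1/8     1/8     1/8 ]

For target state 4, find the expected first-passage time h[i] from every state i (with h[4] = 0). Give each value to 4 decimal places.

h = [3.2593, 3.6741, 3.7333, 3.7333, 0.0000]

First-step conditioning: h[4] = 0; for i ≠ 4, h[i] = 1 + Σ_k P[i][k]·h[k].
  h[0] = 1 + 1/8·h[0] + 1/4·h[1] + 1/8·h[2] + 1/8·h[3]
  h[1] = 1 + 1/4·h[0] + 1/8·h[1] + 1/8·h[2] + 1/4·h[3]
  h[2] = 1 + 1/8·h[0] + 1/8·h[1] + 1/4·h[2] + 1/4·h[3]
  h[3] = 1 + 1/8·h[0] + 1/8·h[1] + 3/8·h[2] + 1/8·h[3]
Solving the 4×4 linear system over states ≠ 4 gives exactly h = [88/27, 496/135, 56/15, 56/15, 0] (h[4] = 0 is the target).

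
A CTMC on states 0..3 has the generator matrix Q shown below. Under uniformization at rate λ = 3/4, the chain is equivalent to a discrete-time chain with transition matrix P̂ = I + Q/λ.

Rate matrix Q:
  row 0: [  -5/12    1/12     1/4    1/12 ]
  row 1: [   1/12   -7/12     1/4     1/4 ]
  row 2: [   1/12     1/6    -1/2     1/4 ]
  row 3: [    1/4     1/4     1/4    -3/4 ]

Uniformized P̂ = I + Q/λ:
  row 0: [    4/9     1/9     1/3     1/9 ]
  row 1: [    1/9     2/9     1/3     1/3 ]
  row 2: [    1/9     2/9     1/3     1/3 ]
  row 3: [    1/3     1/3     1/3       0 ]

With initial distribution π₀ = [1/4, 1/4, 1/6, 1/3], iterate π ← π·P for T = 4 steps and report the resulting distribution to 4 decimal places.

π = [0.2369, 0.2188, 0.3333, 0.2110]

t=0: π = [0.2500, 0.2500, 0.1667, 0.3333]
t=1: π = [0.2685, 0.2315, 0.3333, 0.1667]
t=2: π = [0.2377, 0.2109, 0.3333, 0.2181]
t=3: π = [0.2388, 0.2201, 0.3333, 0.2078]
t=4: π = [0.2369, 0.2188, 0.3333, 0.2110]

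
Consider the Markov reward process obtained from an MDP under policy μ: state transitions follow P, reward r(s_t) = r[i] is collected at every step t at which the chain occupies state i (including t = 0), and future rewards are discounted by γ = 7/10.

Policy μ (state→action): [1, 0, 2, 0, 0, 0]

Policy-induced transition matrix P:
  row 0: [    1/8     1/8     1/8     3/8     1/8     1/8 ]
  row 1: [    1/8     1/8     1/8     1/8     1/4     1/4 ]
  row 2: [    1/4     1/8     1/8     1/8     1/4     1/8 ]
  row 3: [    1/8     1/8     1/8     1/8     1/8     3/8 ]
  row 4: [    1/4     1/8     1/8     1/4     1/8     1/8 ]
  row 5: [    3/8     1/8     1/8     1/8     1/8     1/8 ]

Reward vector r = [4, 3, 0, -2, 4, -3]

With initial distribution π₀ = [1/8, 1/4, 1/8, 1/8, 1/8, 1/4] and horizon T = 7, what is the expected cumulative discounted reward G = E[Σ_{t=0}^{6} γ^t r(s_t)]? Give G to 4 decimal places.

t=0: π = [0.1250, 0.2500, 0.1250, 0.1250, 0.1250, 0.2500], E[r] = 0.7500, γ^t·E[r] = 0.750000, running G = 0.750000
t=1: π = [0.2188, 0.1250, 0.1250, 0.1719, 0.1719, 0.1875], E[r] = 1.0313, γ^t·E[r] = 0.721875, running G = 1.471875
t=2: π = [0.2090, 0.1250, 0.1250, 0.2012, 0.1563, 0.1836], E[r] = 0.8828, γ^t·E[r] = 0.432578, running G = 1.904453
t=3: π = [0.2061, 0.1250, 0.1250, 0.1968, 0.1563, 0.1909], E[r] = 0.8579, γ^t·E[r] = 0.294263, running G = 2.198716
t=4: π = [0.2079, 0.1250, 0.1250, 0.1960, 0.1563, 0.1898], E[r] = 0.8700, γ^t·E[r] = 0.208886, running G = 2.407602
t=5: π = [0.2076, 0.1250, 0.1250, 0.1965, 0.1563, 0.1896], E[r] = 0.8685, γ^t·E[r] = 0.145974, running G = 2.553576
t=6: π = [0.2076, 0.1250, 0.1250, 0.1964, 0.1563, 0.1898], E[r] = 0.8681, γ^t·E[r] = 0.102136, running G = 2.655712

G = 2.6557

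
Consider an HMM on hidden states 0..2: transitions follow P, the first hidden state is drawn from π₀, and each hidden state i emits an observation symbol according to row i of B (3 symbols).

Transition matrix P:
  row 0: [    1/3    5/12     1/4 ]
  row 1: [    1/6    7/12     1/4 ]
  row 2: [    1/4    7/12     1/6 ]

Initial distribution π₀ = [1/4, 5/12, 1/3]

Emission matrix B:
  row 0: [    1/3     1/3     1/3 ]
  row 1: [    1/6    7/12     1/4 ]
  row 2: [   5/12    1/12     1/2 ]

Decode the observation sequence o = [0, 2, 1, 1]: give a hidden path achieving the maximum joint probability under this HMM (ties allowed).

t=0: δ = [8.333e-02, 6.944e-02, 1.389e-01]  (obs o_0=0)
t=1: δ = [1.157e-02, 2.025e-02, 1.157e-02]  ψ = [2, 2, 2]  (obs o_1=2)
t=2: δ = [1.286e-03, 6.892e-03, 4.220e-04]  ψ = [0, 1, 1]  (obs o_2=1)
t=3: δ = [3.829e-04, 2.345e-03, 1.436e-04]  ψ = [1, 1, 1]  (obs o_3=1)
backtrack: best end state = 1; path = [2, 1, 1, 1]

path = [2, 1, 1, 1]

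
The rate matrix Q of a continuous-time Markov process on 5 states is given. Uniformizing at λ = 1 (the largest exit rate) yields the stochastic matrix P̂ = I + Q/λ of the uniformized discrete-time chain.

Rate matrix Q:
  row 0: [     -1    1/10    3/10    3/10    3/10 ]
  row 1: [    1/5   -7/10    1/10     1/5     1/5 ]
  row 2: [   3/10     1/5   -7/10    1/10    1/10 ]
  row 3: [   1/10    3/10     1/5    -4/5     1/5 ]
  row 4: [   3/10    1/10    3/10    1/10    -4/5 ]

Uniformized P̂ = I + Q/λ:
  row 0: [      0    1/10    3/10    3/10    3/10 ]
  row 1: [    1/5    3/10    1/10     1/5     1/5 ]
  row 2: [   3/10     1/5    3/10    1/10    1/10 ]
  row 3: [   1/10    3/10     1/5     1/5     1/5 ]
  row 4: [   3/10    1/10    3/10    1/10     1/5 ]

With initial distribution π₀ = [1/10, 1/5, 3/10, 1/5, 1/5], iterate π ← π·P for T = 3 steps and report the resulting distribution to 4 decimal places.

π = [0.1892, 0.1996, 0.2425, 0.1745, 0.1942]

t=0: π = [0.1000, 0.2000, 0.3000, 0.2000, 0.2000]
t=1: π = [0.2100, 0.2100, 0.2400, 0.1600, 0.1800]
t=2: π = [0.1840, 0.1980, 0.2420, 0.1790, 0.1970]
t=3: π = [0.1892, 0.1996, 0.2425, 0.1745, 0.1942]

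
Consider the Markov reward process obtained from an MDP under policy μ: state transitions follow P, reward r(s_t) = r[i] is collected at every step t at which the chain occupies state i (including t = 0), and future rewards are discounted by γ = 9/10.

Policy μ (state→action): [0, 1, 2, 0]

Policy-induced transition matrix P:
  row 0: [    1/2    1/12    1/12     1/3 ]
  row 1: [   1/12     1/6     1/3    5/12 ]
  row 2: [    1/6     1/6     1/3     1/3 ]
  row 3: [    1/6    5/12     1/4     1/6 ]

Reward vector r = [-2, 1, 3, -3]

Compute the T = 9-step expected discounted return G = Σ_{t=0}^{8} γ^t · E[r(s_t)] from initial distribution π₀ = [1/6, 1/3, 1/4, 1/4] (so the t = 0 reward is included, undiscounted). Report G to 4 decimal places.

t=0: π = [0.1667, 0.3333, 0.2500, 0.2500], E[r] = 0.0000, γ^t·E[r] = 0.000000, running G = 0.000000
t=1: π = [0.1944, 0.2153, 0.2708, 0.3194], E[r] = -0.3194, γ^t·E[r] = -0.287500, running G = -0.287500
t=2: π = [0.2135, 0.2303, 0.2581, 0.2980], E[r] = -0.3166, γ^t·E[r] = -0.256406, running G = -0.543906
t=3: π = [0.2187, 0.2234, 0.2551, 0.3029], E[r] = -0.3572, γ^t·E[r] = -0.260367, running G = -0.804273
t=4: π = [0.2209, 0.2242, 0.2534, 0.3015], E[r] = -0.3618, γ^t·E[r] = -0.237400, running G = -1.041673
t=5: π = [0.2216, 0.2236, 0.2530, 0.3018], E[r] = -0.3660, γ^t·E[r] = -0.216128, running G = -1.257801
t=6: π = [0.2219, 0.2236, 0.2528, 0.3017], E[r] = -0.3669, γ^t·E[r] = -0.194968, running G = -1.452769
t=7: π = [0.2220, 0.2236, 0.2527, 0.3017], E[r] = -0.3673, γ^t·E[r] = -0.175693, running G = -1.628461
t=8: π = [0.2220, 0.2236, 0.2527, 0.3017], E[r] = -0.3675, γ^t·E[r] = -0.158177, running G = -1.786638

G = -1.7866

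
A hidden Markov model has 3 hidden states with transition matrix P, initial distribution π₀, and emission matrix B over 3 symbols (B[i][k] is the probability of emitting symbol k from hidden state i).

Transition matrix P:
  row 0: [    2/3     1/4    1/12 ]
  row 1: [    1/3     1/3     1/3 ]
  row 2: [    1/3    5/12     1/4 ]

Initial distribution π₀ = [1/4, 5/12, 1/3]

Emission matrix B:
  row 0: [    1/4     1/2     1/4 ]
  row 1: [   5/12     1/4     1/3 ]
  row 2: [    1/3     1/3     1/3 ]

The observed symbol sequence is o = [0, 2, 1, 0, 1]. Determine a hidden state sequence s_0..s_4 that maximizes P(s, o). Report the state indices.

path = [1, 0, 0, 0, 0]

t=0: δ = [6.250e-02, 1.736e-01, 1.111e-01]  (obs o_0=0)
t=1: δ = [1.447e-02, 1.929e-02, 1.929e-02]  ψ = [1, 1, 1]  (obs o_1=2)
t=2: δ = [4.823e-03, 2.009e-03, 2.143e-03]  ψ = [0, 2, 1]  (obs o_2=1)
t=3: δ = [8.038e-04, 5.023e-04, 2.233e-04]  ψ = [0, 0, 1]  (obs o_3=0)
t=4: δ = [2.679e-04, 5.023e-05, 5.582e-05]  ψ = [0, 0, 1]  (obs o_4=1)
backtrack: best end state = 0; path = [1, 0, 0, 0, 0]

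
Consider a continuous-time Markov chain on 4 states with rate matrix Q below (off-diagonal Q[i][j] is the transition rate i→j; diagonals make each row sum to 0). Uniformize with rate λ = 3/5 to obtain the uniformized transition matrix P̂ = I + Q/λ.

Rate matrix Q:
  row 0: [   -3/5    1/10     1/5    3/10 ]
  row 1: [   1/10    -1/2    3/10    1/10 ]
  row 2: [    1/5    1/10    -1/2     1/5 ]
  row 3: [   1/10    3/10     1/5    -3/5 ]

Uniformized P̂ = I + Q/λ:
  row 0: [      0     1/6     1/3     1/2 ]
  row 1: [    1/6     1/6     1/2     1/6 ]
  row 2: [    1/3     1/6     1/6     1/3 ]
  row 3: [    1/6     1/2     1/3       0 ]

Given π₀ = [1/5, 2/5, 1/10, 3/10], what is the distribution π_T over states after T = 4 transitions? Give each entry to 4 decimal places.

t=0: π = [0.2000, 0.4000, 0.1000, 0.3000]
t=1: π = [0.1500, 0.2667, 0.3833, 0.2000]
t=2: π = [0.2056, 0.2333, 0.3139, 0.2472]
t=3: π = [0.1847, 0.2491, 0.3199, 0.2463]
t=4: π = [0.1892, 0.2488, 0.3215, 0.2405]

π = [0.1892, 0.2488, 0.3215, 0.2405]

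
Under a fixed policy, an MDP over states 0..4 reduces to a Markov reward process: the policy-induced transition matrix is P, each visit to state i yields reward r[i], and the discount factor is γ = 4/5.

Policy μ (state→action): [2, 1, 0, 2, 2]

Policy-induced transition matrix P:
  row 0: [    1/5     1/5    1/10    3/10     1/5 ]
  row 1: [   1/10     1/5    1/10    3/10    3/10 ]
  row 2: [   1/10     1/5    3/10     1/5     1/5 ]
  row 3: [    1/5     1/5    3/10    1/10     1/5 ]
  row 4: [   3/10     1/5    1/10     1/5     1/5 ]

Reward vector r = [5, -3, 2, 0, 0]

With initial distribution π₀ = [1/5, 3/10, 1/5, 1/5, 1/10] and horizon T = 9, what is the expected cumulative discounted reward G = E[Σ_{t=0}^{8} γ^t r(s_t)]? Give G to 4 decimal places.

G = 2.6703

t=0: π = [0.2000, 0.3000, 0.2000, 0.2000, 0.1000], E[r] = 0.5000, γ^t·E[r] = 0.500000, running G = 0.500000
t=1: π = [0.1600, 0.2000, 0.1800, 0.2300, 0.2300], E[r] = 0.5600, γ^t·E[r] = 0.448000, running G = 0.948000
t=2: π = [0.1850, 0.2000, 0.1820, 0.2130, 0.2200], E[r] = 0.6890, γ^t·E[r] = 0.440960, running G = 1.388960
t=3: π = [0.1838, 0.2000, 0.1790, 0.2172, 0.2200], E[r] = 0.6770, γ^t·E[r] = 0.346624, running G = 1.735584
t=4: π = [0.1841, 0.2000, 0.1792, 0.2167, 0.2200], E[r] = 0.6790, γ^t·E[r] = 0.278110, running G = 2.013694
t=5: π = [0.1841, 0.2000, 0.1792, 0.2167, 0.2200], E[r] = 0.6787, γ^t·E[r] = 0.222410, running G = 2.236104
t=6: π = [0.1841, 0.2000, 0.1792, 0.2167, 0.2200], E[r] = 0.6788, γ^t·E[r] = 0.177938, running G = 2.414042
t=7: π = [0.1841, 0.2000, 0.1792, 0.2167, 0.2200], E[r] = 0.6788, γ^t·E[r] = 0.142349, running G = 2.556391
t=8: π = [0.1841, 0.2000, 0.1792, 0.2167, 0.2200], E[r] = 0.6788, γ^t·E[r] = 0.113880, running G = 2.670271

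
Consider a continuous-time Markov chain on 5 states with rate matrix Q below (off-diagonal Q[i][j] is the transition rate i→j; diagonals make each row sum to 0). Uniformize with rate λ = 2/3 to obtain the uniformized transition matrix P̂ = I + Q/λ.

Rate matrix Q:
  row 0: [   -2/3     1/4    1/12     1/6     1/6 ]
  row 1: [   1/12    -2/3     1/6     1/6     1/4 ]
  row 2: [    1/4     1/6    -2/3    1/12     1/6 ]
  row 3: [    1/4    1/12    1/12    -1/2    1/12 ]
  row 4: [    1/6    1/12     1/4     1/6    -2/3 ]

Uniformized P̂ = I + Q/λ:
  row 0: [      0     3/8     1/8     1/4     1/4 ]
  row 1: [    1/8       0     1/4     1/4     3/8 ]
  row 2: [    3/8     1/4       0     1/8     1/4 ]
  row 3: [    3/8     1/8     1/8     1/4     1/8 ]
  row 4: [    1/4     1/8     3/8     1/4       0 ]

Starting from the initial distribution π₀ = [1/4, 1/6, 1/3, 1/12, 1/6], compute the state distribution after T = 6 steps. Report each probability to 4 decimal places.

t=0: π = [0.2500, 0.1667, 0.3333, 0.0833, 0.1667]
t=1: π = [0.2188, 0.2083, 0.1458, 0.2083, 0.2188]
t=2: π = [0.2135, 0.1719, 0.1875, 0.2318, 0.1953]
t=3: π = [0.2275, 0.1803, 0.1719, 0.2266, 0.1937]
t=4: π = [0.2204, 0.1808, 0.1745, 0.2285, 0.1958]
t=5: π = [0.2227, 0.1793, 0.1747, 0.2282, 0.1951]
t=6: π = [0.2223, 0.1801, 0.1743, 0.2282, 0.1951]

π = [0.2223, 0.1801, 0.1743, 0.2282, 0.1951]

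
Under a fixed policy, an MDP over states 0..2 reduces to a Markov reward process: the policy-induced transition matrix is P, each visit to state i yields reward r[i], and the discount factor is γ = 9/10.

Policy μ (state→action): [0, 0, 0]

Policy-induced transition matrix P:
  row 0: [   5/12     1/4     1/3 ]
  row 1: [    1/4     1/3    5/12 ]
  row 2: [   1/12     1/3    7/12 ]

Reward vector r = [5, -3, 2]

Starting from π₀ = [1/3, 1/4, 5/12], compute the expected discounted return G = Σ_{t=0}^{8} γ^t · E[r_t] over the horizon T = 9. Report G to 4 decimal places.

t=0: π = [0.3333, 0.2500, 0.4167], E[r] = 1.7500, γ^t·E[r] = 1.750000, running G = 1.750000
t=1: π = [0.2361, 0.3056, 0.4583], E[r] = 1.1806, γ^t·E[r] = 1.062500, running G = 2.812500
t=2: π = [0.2130, 0.3137, 0.4734], E[r] = 1.0706, γ^t·E[r] = 0.867188, running G = 3.679688
t=3: π = [0.2066, 0.3156, 0.4778], E[r] = 1.0419, γ^t·E[r] = 0.759516, running G = 4.439203
t=4: π = [0.2048, 0.3161, 0.4791], E[r] = 1.0338, γ^t·E[r] = 0.678280, running G = 5.117483
t=5: π = [0.2043, 0.3163, 0.4794], E[r] = 1.0315, γ^t·E[r] = 0.609103, running G = 5.726586
t=6: π = [0.2041, 0.3163, 0.4796], E[r] = 1.0309, γ^t·E[r] = 0.547847, running G = 6.274433
t=7: π = [0.2041, 0.3163, 0.4796], E[r] = 1.0307, γ^t·E[r] = 0.492974, running G = 6.767407
t=8: π = [0.2041, 0.3163, 0.4796], E[r] = 1.0306, γ^t·E[r] = 0.443654, running G = 7.211060

G = 7.2111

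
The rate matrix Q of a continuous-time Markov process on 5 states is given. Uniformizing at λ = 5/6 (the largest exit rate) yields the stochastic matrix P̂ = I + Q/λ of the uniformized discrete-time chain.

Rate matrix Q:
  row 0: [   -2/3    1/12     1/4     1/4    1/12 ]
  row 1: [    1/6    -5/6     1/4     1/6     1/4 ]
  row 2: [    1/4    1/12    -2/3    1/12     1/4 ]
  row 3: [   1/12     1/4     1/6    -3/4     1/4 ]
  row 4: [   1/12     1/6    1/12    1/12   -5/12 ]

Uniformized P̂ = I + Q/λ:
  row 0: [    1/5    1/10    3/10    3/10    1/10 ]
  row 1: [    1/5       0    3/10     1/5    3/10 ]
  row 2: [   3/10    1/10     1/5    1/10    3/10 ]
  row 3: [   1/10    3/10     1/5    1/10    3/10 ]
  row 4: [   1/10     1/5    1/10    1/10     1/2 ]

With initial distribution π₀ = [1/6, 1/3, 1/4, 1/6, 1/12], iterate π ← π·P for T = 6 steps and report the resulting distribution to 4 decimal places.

t=0: π = [0.1667, 0.3333, 0.2500, 0.1667, 0.0833]
t=1: π = [0.2000, 0.1083, 0.2417, 0.1667, 0.2833]
t=2: π = [0.1792, 0.1508, 0.2025, 0.1508, 0.3167]
t=3: π = [0.1735, 0.1468, 0.2013, 0.1509, 0.3275]
t=4: π = [0.1723, 0.1483, 0.1993, 0.1494, 0.3308]
t=5: π = [0.1719, 0.1481, 0.1990, 0.1493, 0.3317]
t=6: π = [0.1718, 0.1482, 0.1988, 0.1492, 0.3320]

π = [0.1718, 0.1482, 0.1988, 0.1492, 0.3320]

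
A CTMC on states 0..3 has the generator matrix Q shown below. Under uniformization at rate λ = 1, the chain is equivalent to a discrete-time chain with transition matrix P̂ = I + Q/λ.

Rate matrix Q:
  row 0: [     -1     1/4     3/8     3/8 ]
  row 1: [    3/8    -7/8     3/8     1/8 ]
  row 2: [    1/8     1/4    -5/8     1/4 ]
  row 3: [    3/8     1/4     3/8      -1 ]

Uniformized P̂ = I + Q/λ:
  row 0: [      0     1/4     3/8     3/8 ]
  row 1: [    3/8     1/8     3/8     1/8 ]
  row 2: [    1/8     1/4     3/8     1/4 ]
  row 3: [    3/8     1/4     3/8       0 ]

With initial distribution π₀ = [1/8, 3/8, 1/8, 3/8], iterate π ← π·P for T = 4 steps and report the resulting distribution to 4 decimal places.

π = [0.1997, 0.2223, 0.3750, 0.2031]

t=0: π = [0.1250, 0.3750, 0.1250, 0.3750]
t=1: π = [0.2969, 0.2031, 0.3750, 0.1250]
t=2: π = [0.1699, 0.2246, 0.3750, 0.2305]
t=3: π = [0.2175, 0.2219, 0.3750, 0.1855]
t=4: π = [0.1997, 0.2223, 0.3750, 0.2031]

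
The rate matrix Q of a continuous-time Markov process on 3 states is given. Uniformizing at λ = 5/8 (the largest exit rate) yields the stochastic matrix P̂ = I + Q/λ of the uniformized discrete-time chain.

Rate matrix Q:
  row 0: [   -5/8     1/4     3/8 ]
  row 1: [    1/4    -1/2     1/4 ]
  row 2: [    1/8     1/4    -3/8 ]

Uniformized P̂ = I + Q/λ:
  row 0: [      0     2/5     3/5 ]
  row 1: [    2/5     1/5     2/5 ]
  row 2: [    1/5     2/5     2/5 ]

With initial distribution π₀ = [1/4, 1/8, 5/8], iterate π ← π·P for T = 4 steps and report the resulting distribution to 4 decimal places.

t=0: π = [0.2500, 0.1250, 0.6250]
t=1: π = [0.1750, 0.3750, 0.4500]
t=2: π = [0.2400, 0.3250, 0.4350]
t=3: π = [0.2170, 0.3350, 0.4480]
t=4: π = [0.2236, 0.3330, 0.4434]

π = [0.2236, 0.3330, 0.4434]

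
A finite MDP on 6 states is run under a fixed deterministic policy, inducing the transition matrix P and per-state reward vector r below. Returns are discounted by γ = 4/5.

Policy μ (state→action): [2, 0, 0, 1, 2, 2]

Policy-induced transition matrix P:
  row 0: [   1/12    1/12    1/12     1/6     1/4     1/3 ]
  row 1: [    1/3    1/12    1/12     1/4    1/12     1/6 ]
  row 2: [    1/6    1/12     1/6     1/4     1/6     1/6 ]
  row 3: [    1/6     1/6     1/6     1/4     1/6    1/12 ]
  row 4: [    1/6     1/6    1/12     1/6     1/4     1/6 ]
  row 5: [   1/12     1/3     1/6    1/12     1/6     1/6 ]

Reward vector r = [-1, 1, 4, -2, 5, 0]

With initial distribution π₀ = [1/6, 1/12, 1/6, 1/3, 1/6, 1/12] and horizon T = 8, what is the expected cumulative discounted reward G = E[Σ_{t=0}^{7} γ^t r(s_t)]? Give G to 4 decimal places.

G = 3.9929

t=0: π = [0.1667, 0.0833, 0.1667, 0.3333, 0.1667, 0.0833], E[r] = 0.7500, γ^t·E[r] = 0.750000, running G = 0.750000
t=1: π = [0.1597, 0.1458, 0.1319, 0.2083, 0.1875, 0.1667], E[r] = 1.0347, γ^t·E[r] = 0.827778, running G = 1.577778
t=2: π = [0.1638, 0.1580, 0.1256, 0.1933, 0.1834, 0.1759], E[r] = 1.0272, γ^t·E[r] = 0.657407, running G = 2.235185
t=3: π = [0.1647, 0.1587, 0.1246, 0.1917, 0.1824, 0.1779], E[r] = 1.0210, γ^t·E[r] = 0.522741, running G = 2.757926
t=4: π = [0.1646, 0.1590, 0.1245, 0.1914, 0.1824, 0.1781], E[r] = 1.0214, γ^t·E[r] = 0.418382, running G = 3.176308
t=5: π = [0.1646, 0.1590, 0.1245, 0.1914, 0.1823, 0.1781], E[r] = 1.0213, γ^t·E[r] = 0.334657, running G = 3.510965
t=6: π = [0.1646, 0.1590, 0.1245, 0.1914, 0.1823, 0.1782], E[r] = 1.0213, γ^t·E[r] = 0.267717, running G = 3.778682
t=7: π = [0.1646, 0.1590, 0.1245, 0.1914, 0.1823, 0.1782], E[r] = 1.0213, γ^t·E[r] = 0.214175, running G = 3.992857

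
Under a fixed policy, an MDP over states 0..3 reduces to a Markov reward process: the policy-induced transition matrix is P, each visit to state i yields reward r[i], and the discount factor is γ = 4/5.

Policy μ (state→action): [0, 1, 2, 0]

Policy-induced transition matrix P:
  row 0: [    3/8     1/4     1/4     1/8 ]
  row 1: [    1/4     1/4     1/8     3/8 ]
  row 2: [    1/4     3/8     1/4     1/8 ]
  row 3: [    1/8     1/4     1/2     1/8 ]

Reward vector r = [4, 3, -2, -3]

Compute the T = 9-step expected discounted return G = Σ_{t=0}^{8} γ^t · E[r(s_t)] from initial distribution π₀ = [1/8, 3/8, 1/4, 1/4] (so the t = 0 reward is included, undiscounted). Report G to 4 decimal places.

G = 2.7641

t=0: π = [0.1250, 0.3750, 0.2500, 0.2500], E[r] = 0.3750, γ^t·E[r] = 0.375000, running G = 0.375000
t=1: π = [0.2344, 0.2813, 0.2656, 0.2188], E[r] = 0.5938, γ^t·E[r] = 0.475000, running G = 0.850000
t=2: π = [0.2520, 0.2832, 0.2695, 0.1953], E[r] = 0.7324, γ^t·E[r] = 0.468750, running G = 1.318750
t=3: π = [0.2571, 0.2837, 0.2634, 0.1958], E[r] = 0.7651, γ^t·E[r] = 0.391750, running G = 1.710500
t=4: π = [0.2577, 0.2829, 0.2635, 0.1959], E[r] = 0.7647, γ^t·E[r] = 0.313213, running G = 2.023713
t=5: π = [0.2577, 0.2829, 0.2636, 0.1957], E[r] = 0.7653, γ^t·E[r] = 0.250758, running G = 2.274470
t=6: π = [0.2577, 0.2830, 0.2636, 0.1957], E[r] = 0.7655, γ^t·E[r] = 0.200675, running G = 2.475145
t=7: π = [0.2578, 0.2829, 0.2636, 0.1957], E[r] = 0.7655, γ^t·E[r] = 0.160537, running G = 2.635682
t=8: π = [0.2578, 0.2829, 0.2636, 0.1957], E[r] = 0.7655, γ^t·E[r] = 0.128430, running G = 2.764112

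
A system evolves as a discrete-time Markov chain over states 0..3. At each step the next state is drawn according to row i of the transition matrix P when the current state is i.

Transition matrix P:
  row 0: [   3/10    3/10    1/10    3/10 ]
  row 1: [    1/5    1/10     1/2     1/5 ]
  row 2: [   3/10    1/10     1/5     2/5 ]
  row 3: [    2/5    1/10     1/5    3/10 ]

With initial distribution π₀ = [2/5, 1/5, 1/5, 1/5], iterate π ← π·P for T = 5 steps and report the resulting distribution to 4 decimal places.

π = [0.3143, 0.1629, 0.2174, 0.3054]

t=0: π = [0.4000, 0.2000, 0.2000, 0.2000]
t=1: π = [0.3000, 0.1800, 0.2200, 0.3000]
t=2: π = [0.3120, 0.1600, 0.2240, 0.3040]
t=3: π = [0.3144, 0.1624, 0.2168, 0.3064]
t=4: π = [0.3144, 0.1629, 0.2173, 0.3054]
t=5: π = [0.3143, 0.1629, 0.2174, 0.3054]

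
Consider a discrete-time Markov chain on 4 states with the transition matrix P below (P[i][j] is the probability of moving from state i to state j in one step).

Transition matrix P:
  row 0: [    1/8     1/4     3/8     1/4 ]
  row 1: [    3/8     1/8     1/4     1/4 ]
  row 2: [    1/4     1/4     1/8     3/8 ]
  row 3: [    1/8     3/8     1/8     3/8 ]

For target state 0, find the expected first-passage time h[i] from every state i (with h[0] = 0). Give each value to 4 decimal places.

h = [0.0000, 3.6571, 4.1714, 4.6286]

First-step conditioning: h[0] = 0; for i ≠ 0, h[i] = 1 + Σ_k P[i][k]·h[k].
  h[1] = 1 + 1/8·h[1] + 1/4·h[2] + 1/4·h[3]
  h[2] = 1 + 1/4·h[1] + 1/8·h[2] + 3/8·h[3]
  h[3] = 1 + 3/8·h[1] + 1/8·h[2] + 3/8·h[3]
Solving the 3×3 linear system over states ≠ 0 gives exactly h = [0, 128/35, 146/35, 162/35] (h[0] = 0 is the target).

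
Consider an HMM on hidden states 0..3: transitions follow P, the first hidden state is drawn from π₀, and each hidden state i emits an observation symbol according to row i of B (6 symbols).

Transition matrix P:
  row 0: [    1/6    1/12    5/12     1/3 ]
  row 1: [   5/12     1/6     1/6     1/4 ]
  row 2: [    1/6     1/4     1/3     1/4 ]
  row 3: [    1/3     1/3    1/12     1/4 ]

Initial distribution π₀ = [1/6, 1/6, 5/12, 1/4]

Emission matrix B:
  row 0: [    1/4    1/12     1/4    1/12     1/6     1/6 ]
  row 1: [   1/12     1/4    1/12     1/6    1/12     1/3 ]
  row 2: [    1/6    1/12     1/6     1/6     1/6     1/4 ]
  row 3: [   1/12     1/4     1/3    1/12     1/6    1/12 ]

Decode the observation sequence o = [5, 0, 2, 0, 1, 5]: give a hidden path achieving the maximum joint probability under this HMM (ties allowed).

t=0: δ = [2.778e-02, 5.556e-02, 1.042e-01, 2.083e-02]  (obs o_0=5)
t=1: δ = [5.787e-03, 2.170e-03, 5.787e-03, 2.170e-03]  ψ = [1, 2, 2, 2]  (obs o_1=0)
t=2: δ = [2.411e-04, 1.206e-04, 4.019e-04, 6.430e-04]  ψ = [0, 2, 0, 0]  (obs o_2=2)
t=3: δ = [5.358e-05, 1.786e-05, 2.233e-05, 1.340e-05]  ψ = [3, 3, 2, 3]  (obs o_3=0)
t=4: δ = [7.442e-07, 1.395e-06, 1.861e-06, 4.465e-06]  ψ = [0, 2, 0, 0]  (obs o_4=1)
t=5: δ = [2.481e-07, 4.961e-07, 1.550e-07, 9.303e-08]  ψ = [3, 3, 2, 3]  (obs o_5=5)
backtrack: best end state = 1; path = [1, 0, 3, 0, 3, 1]

path = [1, 0, 3, 0, 3, 1]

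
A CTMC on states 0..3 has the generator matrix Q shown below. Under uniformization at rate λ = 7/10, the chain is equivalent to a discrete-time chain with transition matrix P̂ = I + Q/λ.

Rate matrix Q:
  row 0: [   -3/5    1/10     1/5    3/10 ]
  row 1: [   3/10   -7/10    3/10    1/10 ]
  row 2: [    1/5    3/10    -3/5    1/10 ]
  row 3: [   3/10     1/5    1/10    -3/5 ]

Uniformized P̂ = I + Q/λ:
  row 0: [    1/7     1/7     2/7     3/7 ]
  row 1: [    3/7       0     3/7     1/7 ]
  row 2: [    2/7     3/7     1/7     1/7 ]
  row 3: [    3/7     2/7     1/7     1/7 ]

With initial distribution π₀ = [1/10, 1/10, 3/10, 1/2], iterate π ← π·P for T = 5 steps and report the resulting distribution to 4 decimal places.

π = [0.3045, 0.2177, 0.2469, 0.2309]

t=0: π = [0.1000, 0.1000, 0.3000, 0.5000]
t=1: π = [0.3571, 0.2857, 0.1857, 0.1714]
t=2: π = [0.3000, 0.1796, 0.2755, 0.2449]
t=3: π = [0.3035, 0.2309, 0.2370, 0.2286]
t=4: π = [0.3080, 0.2102, 0.2522, 0.2296]
t=5: π = [0.3045, 0.2177, 0.2469, 0.2309]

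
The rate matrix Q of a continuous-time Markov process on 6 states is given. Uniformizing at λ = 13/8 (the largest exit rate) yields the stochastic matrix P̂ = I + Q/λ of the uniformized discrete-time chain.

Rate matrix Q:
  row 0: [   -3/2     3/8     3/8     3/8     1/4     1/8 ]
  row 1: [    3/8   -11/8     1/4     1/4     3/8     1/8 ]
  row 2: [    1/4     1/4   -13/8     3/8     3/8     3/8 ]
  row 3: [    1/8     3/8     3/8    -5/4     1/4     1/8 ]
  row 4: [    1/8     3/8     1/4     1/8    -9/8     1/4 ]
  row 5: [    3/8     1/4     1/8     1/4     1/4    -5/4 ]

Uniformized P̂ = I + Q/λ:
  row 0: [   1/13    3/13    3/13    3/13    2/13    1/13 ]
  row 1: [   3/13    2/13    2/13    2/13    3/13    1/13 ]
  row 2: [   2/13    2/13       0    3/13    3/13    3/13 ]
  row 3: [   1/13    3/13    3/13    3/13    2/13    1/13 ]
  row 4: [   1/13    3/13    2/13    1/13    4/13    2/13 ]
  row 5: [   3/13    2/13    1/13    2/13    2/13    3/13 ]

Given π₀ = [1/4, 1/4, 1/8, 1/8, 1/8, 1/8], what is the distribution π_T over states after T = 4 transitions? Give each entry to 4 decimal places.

t=0: π = [0.2500, 0.2500, 0.1250, 0.1250, 0.1250, 0.1250]
t=1: π = [0.1442, 0.1923, 0.1538, 0.1827, 0.2019, 0.1250]
t=2: π = [0.1376, 0.1945, 0.1457, 0.1753, 0.2115, 0.1354]
t=3: π = [0.1389, 0.1942, 0.1451, 0.1728, 0.2126, 0.1364]
t=4: π = [0.1389, 0.1942, 0.1450, 0.1726, 0.2126, 0.1366]

π = [0.1389, 0.1942, 0.1450, 0.1726, 0.2126, 0.1366]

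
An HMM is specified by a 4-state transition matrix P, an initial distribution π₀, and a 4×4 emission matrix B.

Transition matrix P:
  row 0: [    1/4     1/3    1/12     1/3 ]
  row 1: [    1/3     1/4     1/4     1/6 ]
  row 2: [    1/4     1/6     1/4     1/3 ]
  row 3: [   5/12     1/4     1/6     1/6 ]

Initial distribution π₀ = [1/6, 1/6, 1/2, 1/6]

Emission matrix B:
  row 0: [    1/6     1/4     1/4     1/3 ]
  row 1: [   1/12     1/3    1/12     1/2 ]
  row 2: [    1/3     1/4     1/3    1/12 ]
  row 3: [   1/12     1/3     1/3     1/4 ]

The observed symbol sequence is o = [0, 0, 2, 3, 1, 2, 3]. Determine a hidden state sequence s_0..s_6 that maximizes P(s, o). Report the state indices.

t=0: δ = [2.778e-02, 1.389e-02, 1.667e-01, 1.389e-02]  (obs o_0=0)
t=1: δ = [6.944e-03, 2.315e-03, 1.389e-02, 4.630e-03]  ψ = [2, 2, 2, 2]  (obs o_1=0)
t=2: δ = [8.681e-04, 1.929e-04, 1.157e-03, 1.543e-03]  ψ = [2, 0, 2, 2]  (obs o_2=2)
t=3: δ = [2.143e-04, 1.929e-04, 2.411e-05, 9.645e-05]  ψ = [3, 3, 2, 2]  (obs o_3=3)
t=4: δ = [1.608e-05, 2.381e-05, 1.206e-05, 2.381e-05]  ψ = [1, 0, 1, 0]  (obs o_4=1)
t=5: δ = [2.481e-06, 4.961e-07, 1.985e-06, 1.786e-06]  ψ = [3, 1, 1, 0]  (obs o_5=2)
t=6: δ = [2.481e-07, 4.135e-07, 4.135e-08, 2.067e-07]  ψ = [3, 0, 2, 0]  (obs o_6=3)
backtrack: best end state = 1; path = [2, 2, 3, 0, 3, 0, 1]

path = [2, 2, 3, 0, 3, 0, 1]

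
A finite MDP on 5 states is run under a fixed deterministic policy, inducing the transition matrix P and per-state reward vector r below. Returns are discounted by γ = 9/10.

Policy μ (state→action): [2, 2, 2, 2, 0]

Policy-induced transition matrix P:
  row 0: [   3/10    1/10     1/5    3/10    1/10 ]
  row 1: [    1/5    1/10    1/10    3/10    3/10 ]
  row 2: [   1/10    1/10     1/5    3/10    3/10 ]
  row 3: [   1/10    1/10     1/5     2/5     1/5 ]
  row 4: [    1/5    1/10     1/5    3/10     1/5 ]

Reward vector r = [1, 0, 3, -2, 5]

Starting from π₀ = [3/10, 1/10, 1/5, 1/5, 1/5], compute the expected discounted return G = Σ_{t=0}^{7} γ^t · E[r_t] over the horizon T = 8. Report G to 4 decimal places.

t=0: π = [0.3000, 0.1000, 0.2000, 0.2000, 0.2000], E[r] = 1.5000, γ^t·E[r] = 1.500000, running G = 1.500000
t=1: π = [0.1900, 0.1000, 0.1900, 0.3200, 0.2000], E[r] = 1.1200, γ^t·E[r] = 1.008000, running G = 2.508000
t=2: π = [0.1680, 0.1000, 0.1900, 0.3320, 0.2100], E[r] = 1.1240, γ^t·E[r] = 0.910440, running G = 3.418440
t=3: π = [0.1646, 0.1000, 0.1900, 0.3332, 0.2122], E[r] = 1.1292, γ^t·E[r] = 0.823187, running G = 4.241627
t=4: π = [0.1641, 0.1000, 0.1900, 0.3333, 0.2125], E[r] = 1.1302, γ^t·E[r] = 0.741524, running G = 4.983151
t=5: π = [0.1641, 0.1000, 0.1900, 0.3333, 0.2126], E[r] = 1.1303, γ^t·E[r] = 0.667459, running G = 5.650610
t=6: π = [0.1641, 0.1000, 0.1900, 0.3333, 0.2126], E[r] = 1.1304, γ^t·E[r] = 0.600724, running G = 6.251334
t=7: π = [0.1641, 0.1000, 0.1900, 0.3333, 0.2126], E[r] = 1.1304, γ^t·E[r] = 0.540652, running G = 6.791986

G = 6.7920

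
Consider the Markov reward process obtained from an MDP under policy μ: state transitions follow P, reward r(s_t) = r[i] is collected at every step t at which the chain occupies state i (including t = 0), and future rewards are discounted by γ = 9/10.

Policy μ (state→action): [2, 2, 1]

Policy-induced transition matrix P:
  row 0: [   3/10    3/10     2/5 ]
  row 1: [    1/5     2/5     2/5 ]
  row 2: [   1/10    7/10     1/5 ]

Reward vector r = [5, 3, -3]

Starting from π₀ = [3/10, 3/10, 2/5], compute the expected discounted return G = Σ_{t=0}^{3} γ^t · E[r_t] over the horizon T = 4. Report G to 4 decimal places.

t=0: π = [0.3000, 0.3000, 0.4000], E[r] = 1.2000, γ^t·E[r] = 1.200000, running G = 1.200000
t=1: π = [0.1900, 0.4900, 0.3200], E[r] = 1.4600, γ^t·E[r] = 1.314000, running G = 2.514000
t=2: π = [0.1870, 0.4770, 0.3360], E[r] = 1.3580, γ^t·E[r] = 1.099980, running G = 3.613980
t=3: π = [0.1851, 0.4821, 0.3328], E[r] = 1.3734, γ^t·E[r] = 1.001209, running G = 4.615189

G = 4.6152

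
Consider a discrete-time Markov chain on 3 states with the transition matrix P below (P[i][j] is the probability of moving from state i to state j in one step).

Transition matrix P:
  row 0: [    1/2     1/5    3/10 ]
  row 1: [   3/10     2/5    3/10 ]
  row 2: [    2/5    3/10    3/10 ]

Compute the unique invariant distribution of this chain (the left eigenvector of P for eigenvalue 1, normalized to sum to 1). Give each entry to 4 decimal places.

π = [0.4125, 0.2875, 0.3000]

Balance equations π_j = Σ_i π_i·P[i][j]:
  π_0 = 1/2·π_0 + 3/10·π_1 + 2/5·π_2
  π_1 = 1/5·π_0 + 2/5·π_1 + 3/10·π_2
  normalize: π_0 + π_1 + π_2 = 1
Solving the linear system gives exactly π = [33/80, 23/80, 3/10].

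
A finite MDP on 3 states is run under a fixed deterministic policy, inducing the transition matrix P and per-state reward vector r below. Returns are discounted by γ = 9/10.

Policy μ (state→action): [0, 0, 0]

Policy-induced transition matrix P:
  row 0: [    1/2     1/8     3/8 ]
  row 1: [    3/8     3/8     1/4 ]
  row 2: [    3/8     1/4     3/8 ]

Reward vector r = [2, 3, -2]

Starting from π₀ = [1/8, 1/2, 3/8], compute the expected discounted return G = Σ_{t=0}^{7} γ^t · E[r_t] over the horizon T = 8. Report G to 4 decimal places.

G = 5.1662

t=0: π = [0.1250, 0.5000, 0.3750], E[r] = 1.0000, γ^t·E[r] = 1.000000, running G = 1.000000
t=1: π = [0.3906, 0.2969, 0.3125], E[r] = 1.0469, γ^t·E[r] = 0.942188, running G = 1.942188
t=2: π = [0.4238, 0.2383, 0.3379], E[r] = 0.8867, γ^t·E[r] = 0.718242, running G = 2.660430
t=3: π = [0.4280, 0.2268, 0.3452], E[r] = 0.8459, γ^t·E[r] = 0.616696, running G = 3.277125
t=4: π = [0.4285, 0.2249, 0.3466], E[r] = 0.8383, γ^t·E[r] = 0.549980, running G = 3.827106
t=5: π = [0.4286, 0.2245, 0.3469], E[r] = 0.8370, γ^t·E[r] = 0.494223, running G = 4.321329
t=6: π = [0.4286, 0.2245, 0.3469], E[r] = 0.8368, γ^t·E[r] = 0.444694, running G = 4.766023
t=7: π = [0.4286, 0.2245, 0.3469], E[r] = 0.8367, γ^t·E[r] = 0.400210, running G = 5.166233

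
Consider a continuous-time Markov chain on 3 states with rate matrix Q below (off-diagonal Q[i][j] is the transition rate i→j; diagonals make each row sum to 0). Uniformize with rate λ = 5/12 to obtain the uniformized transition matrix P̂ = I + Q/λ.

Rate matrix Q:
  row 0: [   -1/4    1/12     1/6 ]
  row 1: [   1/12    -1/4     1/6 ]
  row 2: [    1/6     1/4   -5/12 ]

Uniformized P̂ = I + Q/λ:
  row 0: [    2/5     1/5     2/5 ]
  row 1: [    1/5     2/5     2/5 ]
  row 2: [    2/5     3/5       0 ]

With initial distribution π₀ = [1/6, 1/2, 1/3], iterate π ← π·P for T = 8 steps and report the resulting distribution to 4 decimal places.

t=0: π = [0.1667, 0.5000, 0.3333]
t=1: π = [0.3000, 0.4333, 0.2667]
t=2: π = [0.3133, 0.3933, 0.2933]
t=3: π = [0.3213, 0.3960, 0.2827]
t=4: π = [0.3208, 0.3923, 0.2869]
t=5: π = [0.3215, 0.3932, 0.2852]
t=6: π = [0.3214, 0.3927, 0.2859]
t=7: π = [0.3215, 0.3929, 0.2856]
t=8: π = [0.3214, 0.3928, 0.2857]

π = [0.3214, 0.3928, 0.2857]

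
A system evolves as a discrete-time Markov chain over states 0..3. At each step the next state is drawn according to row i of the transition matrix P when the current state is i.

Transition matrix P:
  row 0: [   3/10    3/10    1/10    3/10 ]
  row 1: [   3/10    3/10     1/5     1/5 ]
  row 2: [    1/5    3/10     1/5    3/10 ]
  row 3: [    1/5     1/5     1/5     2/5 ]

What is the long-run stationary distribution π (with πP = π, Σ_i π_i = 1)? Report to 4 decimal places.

π = [0.2522, 0.2697, 0.1748, 0.3034]

Balance equations π_j = Σ_i π_i·P[i][j]:
  π_0 = 3/10·π_0 + 3/10·π_1 + 1/5·π_2 + 1/5·π_3
  π_1 = 3/10·π_0 + 3/10·π_1 + 3/10·π_2 + 1/5·π_3
  π_2 = 1/10·π_0 + 1/5·π_1 + 1/5·π_2 + 1/5·π_3
  normalize: π_0 + π_1 + π_2 + π_3 = 1
Solving the linear system gives exactly π = [202/801, 24/89, 140/801, 27/89].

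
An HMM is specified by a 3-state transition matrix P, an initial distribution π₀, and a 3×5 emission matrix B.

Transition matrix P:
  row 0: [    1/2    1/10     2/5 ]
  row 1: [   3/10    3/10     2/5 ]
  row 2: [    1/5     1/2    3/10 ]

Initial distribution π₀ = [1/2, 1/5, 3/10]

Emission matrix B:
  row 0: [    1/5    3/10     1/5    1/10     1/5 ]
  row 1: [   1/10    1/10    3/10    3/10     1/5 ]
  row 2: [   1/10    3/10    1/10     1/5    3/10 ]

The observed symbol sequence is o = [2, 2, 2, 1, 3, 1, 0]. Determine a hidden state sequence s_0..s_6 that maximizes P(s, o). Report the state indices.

path = [0, 0, 0, 2, 1, 0, 0]

t=0: δ = [1.000e-01, 6.000e-02, 3.000e-02]  (obs o_0=2)
t=1: δ = [1.000e-02, 5.400e-03, 4.000e-03]  ψ = [0, 1, 0]  (obs o_1=2)
t=2: δ = [1.000e-03, 6.000e-04, 4.000e-04]  ψ = [0, 2, 0]  (obs o_2=2)
t=3: δ = [1.500e-04, 2.000e-05, 1.200e-04]  ψ = [0, 2, 0]  (obs o_3=1)
t=4: δ = [7.500e-06, 1.800e-05, 1.200e-05]  ψ = [0, 2, 0]  (obs o_4=3)
t=5: δ = [1.620e-06, 6.000e-07, 2.160e-06]  ψ = [1, 2, 1]  (obs o_5=1)
t=6: δ = [1.620e-07, 1.080e-07, 6.480e-08]  ψ = [0, 2, 0]  (obs o_6=0)
backtrack: best end state = 0; path = [0, 0, 0, 2, 1, 0, 0]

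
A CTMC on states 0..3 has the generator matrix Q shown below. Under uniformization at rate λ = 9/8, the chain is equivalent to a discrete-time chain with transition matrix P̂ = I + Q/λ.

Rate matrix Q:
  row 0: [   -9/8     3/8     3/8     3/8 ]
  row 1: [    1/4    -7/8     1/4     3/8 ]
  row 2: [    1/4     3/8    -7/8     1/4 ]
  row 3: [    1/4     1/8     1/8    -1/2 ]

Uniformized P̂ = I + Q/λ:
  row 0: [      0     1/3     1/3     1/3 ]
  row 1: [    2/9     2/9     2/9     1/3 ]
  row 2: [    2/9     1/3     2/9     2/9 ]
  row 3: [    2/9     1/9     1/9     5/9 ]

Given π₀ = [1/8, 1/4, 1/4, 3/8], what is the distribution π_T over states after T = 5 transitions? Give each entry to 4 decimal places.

t=0: π = [0.1250, 0.2500, 0.2500, 0.3750]
t=1: π = [0.1944, 0.2222, 0.1944, 0.3889]
t=2: π = [0.1790, 0.2222, 0.2006, 0.3981]
t=3: π = [0.1824, 0.2202, 0.1979, 0.3995]
t=4: π = [0.1817, 0.2201, 0.1981, 0.4001]
t=5: π = [0.1818, 0.2200, 0.1980, 0.4002]

π = [0.1818, 0.2200, 0.1980, 0.4002]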